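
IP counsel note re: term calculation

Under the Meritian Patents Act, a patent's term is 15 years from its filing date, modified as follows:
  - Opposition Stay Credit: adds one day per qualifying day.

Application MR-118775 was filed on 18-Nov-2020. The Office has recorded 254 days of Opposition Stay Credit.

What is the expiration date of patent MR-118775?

Base term: filing date + 15 years → 18 November 2035.
Opposition Stay Credit: +254 days → 29 July 2036.

July 29, 2036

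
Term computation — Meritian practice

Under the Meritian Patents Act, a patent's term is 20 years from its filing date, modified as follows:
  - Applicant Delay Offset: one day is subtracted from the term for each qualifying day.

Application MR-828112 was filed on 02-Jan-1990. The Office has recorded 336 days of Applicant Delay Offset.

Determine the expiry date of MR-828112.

Base term: filing date + 20 years → 2 January 2010.
Applicant Delay Offset: −336 days → 31 January 2009.

January 31, 2009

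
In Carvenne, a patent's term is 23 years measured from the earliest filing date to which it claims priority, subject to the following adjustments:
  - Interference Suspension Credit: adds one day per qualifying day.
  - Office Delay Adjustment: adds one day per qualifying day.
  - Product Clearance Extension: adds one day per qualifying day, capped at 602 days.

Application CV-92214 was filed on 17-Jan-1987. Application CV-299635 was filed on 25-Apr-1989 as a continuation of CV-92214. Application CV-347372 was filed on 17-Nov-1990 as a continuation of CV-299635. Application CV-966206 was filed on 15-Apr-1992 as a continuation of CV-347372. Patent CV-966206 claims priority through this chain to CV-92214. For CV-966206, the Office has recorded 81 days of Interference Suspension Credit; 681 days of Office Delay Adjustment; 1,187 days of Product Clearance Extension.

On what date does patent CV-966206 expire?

October 12, 2013

Earliest priority filing: 17 January 1987.
Base term: 17 January 1987 + 23 years → 17 January 2010.
Interference Suspension Credit: +81 days → 8 April 2010.
Office Delay Adjustment: +681 days → 18 February 2012.
Product Clearance Extension: 1187 days claimed exceeds the 602-day cap, so +602 days → 12 October 2013.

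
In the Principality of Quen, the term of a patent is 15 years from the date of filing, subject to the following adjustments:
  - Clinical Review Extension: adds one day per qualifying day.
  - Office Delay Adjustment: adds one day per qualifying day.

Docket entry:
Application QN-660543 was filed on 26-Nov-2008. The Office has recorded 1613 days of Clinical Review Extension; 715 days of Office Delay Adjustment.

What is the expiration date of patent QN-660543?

April 11, 2030

Base term: filing date + 15 years → 26 November 2023.
Clinical Review Extension: +1613 days → 26 April 2028.
Office Delay Adjustment: +715 days → 11 April 2030.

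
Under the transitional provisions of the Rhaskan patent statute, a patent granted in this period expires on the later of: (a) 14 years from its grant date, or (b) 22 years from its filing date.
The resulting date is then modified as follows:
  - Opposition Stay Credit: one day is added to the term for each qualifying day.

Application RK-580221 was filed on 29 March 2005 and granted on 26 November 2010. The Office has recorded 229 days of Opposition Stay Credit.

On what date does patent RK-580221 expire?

2027-11-13

(a) grant + 14 years → 26 November 2024.
(b) filing + 22 years → 29 March 2027.
Later of the two: 29 March 2027.
Opposition Stay Credit: +229 days → 13 November 2027.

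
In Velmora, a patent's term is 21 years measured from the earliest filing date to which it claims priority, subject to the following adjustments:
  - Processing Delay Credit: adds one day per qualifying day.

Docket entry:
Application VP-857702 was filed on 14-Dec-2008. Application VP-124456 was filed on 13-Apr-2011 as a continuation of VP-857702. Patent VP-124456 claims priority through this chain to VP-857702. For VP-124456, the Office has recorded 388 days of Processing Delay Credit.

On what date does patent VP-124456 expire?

2031-01-06

Earliest priority filing: 14 December 2008.
Base term: 14 December 2008 + 21 years → 14 December 2029.
Processing Delay Credit: +388 days → 6 January 2031.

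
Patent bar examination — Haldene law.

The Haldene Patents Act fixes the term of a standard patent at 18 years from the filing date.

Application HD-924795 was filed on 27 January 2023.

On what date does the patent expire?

Filing date + 18 years → 27 January 2041.

January 27, 2041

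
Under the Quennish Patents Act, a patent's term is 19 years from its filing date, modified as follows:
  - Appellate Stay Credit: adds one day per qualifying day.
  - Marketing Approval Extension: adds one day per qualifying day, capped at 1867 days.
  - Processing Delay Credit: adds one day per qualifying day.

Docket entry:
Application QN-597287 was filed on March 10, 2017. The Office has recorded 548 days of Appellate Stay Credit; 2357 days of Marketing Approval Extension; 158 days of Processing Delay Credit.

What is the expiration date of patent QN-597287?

Base term: filing date + 19 years → 10 March 2036.
Appellate Stay Credit: +548 days → 9 September 2037.
Marketing Approval Extension: 2357 days claimed exceeds the 1867-day cap, so +1867 days → 20 October 2042.
Processing Delay Credit: +158 days → 27 March 2043.

March 27, 2043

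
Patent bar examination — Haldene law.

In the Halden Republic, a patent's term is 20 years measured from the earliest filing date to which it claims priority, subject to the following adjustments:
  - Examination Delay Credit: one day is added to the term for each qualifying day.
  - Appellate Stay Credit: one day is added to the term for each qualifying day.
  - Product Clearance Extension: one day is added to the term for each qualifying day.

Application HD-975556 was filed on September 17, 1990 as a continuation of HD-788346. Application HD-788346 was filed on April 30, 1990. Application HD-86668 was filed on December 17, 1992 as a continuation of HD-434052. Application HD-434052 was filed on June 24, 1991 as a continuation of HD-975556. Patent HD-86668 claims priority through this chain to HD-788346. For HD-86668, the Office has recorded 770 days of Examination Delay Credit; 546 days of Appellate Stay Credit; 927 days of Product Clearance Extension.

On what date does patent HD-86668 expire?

Earliest priority filing: 30 April 1990.
Base term: 30 April 1990 + 20 years → 30 April 2010.
Examination Delay Credit: +770 days → 8 June 2012.
Appellate Stay Credit: +546 days → 6 December 2013.
Product Clearance Extension: +927 days → 20 June 2016.

June 20, 2016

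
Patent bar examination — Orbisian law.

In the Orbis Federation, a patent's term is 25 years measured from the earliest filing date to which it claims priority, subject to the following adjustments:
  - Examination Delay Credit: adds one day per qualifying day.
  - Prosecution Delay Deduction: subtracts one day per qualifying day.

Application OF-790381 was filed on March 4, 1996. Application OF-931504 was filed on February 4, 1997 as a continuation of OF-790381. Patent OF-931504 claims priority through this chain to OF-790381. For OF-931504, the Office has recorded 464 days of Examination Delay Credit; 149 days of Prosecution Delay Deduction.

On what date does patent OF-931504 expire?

2022-01-13

Earliest priority filing: 4 March 1996.
Base term: 4 March 1996 + 25 years → 4 March 2021.
Examination Delay Credit: +464 days → 11 June 2022.
Prosecution Delay Deduction: −149 days → 13 January 2022.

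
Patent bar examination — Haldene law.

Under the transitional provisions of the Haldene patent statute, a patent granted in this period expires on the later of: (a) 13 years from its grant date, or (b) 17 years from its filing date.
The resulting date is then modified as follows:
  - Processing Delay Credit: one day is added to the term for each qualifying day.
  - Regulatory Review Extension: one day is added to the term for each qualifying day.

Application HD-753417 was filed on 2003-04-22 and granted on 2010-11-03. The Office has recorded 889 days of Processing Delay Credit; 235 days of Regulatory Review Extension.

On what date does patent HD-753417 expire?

2026-12-01

(a) grant + 13 years → 3 November 2023.
(b) filing + 17 years → 22 April 2020.
Later of the two: 3 November 2023.
Processing Delay Credit: +889 days → 10 April 2026.
Regulatory Review Extension: +235 days → 1 December 2026.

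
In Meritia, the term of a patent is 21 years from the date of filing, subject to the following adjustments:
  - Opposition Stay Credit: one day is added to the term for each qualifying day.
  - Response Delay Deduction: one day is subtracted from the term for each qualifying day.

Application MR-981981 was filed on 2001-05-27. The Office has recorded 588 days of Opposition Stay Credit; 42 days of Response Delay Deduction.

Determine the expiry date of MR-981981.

November 24, 2023

Base term: filing date + 21 years → 27 May 2022.
Opposition Stay Credit: +588 days → 5 January 2024.
Response Delay Deduction: −42 days → 24 November 2023.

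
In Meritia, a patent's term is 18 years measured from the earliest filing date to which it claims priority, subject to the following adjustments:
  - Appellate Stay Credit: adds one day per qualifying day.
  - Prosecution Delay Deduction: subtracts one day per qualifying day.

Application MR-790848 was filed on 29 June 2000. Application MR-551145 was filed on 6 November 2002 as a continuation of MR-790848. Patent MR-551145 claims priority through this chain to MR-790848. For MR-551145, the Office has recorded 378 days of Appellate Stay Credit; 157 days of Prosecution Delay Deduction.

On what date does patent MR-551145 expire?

February 5, 2019

Earliest priority filing: 29 June 2000.
Base term: 29 June 2000 + 18 years → 29 June 2018.
Appellate Stay Credit: +378 days → 12 July 2019.
Prosecution Delay Deduction: −157 days → 5 February 2019.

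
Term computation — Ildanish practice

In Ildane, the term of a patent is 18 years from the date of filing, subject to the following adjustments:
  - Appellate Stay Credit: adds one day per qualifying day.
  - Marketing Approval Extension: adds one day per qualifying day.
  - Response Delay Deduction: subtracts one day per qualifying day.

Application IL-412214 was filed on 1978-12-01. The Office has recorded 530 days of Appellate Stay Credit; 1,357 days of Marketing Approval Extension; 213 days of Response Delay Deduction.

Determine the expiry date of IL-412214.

2001-07-02

Base term: filing date + 18 years → 1 December 1996.
Appellate Stay Credit: +530 days → 15 May 1998.
Marketing Approval Extension: +1357 days → 31 January 2002.
Response Delay Deduction: −213 days → 2 July 2001.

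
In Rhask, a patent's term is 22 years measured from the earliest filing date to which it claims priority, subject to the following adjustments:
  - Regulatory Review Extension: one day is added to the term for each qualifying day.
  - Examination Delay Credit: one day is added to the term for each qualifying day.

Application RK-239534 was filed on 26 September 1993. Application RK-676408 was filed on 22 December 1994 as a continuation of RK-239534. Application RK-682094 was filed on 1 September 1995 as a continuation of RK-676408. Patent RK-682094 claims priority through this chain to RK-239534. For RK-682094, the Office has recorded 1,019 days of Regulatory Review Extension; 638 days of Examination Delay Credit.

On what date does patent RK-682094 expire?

2020-04-09

Earliest priority filing: 26 September 1993.
Base term: 26 September 1993 + 22 years → 26 September 2015.
Regulatory Review Extension: +1019 days → 11 July 2018.
Examination Delay Credit: +638 days → 9 April 2020.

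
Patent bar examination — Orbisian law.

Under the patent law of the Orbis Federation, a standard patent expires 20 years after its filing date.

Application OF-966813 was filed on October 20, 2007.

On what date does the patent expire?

October 20, 2027

Filing date + 20 years → 20 October 2027.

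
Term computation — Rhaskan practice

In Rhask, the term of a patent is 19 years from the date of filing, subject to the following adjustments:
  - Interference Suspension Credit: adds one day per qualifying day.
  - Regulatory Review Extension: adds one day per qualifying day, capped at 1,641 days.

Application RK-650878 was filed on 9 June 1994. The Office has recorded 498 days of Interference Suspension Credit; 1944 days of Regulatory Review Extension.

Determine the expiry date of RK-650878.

April 18, 2019

Base term: filing date + 19 years → 9 June 2013.
Interference Suspension Credit: +498 days → 20 October 2014.
Regulatory Review Extension: 1944 days claimed exceeds the 1641-day cap, so +1641 days → 18 April 2019.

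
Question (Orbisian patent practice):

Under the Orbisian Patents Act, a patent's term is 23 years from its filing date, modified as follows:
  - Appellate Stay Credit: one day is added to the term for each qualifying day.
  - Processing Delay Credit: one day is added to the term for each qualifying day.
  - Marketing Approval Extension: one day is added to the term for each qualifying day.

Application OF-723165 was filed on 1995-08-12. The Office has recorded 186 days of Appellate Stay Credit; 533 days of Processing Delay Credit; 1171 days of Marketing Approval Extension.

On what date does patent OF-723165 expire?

Base term: filing date + 23 years → 12 August 2018.
Appellate Stay Credit: +186 days → 14 February 2019.
Processing Delay Credit: +533 days → 31 July 2020.
Marketing Approval Extension: +1171 days → 15 October 2023.

October 15, 2023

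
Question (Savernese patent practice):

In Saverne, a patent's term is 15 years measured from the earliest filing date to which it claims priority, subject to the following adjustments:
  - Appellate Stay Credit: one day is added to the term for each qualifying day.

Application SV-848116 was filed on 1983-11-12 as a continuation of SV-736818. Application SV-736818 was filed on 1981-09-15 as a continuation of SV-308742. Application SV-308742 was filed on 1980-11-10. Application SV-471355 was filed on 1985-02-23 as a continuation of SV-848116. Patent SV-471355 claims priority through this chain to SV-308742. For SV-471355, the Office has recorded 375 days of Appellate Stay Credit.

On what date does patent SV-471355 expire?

Earliest priority filing: 10 November 1980.
Base term: 10 November 1980 + 15 years → 10 November 1995.
Appellate Stay Credit: +375 days → 19 November 1996.

1996-11-19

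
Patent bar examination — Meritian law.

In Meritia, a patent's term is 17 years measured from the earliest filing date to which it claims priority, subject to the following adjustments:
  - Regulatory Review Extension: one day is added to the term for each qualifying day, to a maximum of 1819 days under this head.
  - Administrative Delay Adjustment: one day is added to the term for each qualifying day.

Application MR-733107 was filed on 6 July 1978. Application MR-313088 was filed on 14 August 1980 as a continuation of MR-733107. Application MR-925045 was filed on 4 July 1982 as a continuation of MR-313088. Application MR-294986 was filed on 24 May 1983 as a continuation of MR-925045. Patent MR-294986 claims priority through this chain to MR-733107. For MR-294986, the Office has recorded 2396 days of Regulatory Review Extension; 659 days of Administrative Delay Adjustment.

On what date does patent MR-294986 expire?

Earliest priority filing: 6 July 1978.
Base term: 6 July 1978 + 17 years → 6 July 1995.
Regulatory Review Extension: 2396 days claimed exceeds the 1819-day cap, so +1819 days → 28 June 2000.
Administrative Delay Adjustment: +659 days → 18 April 2002.

April 18, 2002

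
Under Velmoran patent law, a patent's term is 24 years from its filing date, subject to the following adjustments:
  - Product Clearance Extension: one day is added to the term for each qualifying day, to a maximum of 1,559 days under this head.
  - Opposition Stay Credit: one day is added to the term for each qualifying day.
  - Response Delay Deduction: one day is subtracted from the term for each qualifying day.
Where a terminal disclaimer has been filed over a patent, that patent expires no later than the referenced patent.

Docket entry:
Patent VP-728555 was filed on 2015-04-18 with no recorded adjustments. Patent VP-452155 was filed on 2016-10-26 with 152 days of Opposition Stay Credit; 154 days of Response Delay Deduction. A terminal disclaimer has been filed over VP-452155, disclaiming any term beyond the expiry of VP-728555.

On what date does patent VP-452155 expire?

2039-04-18

Natural term of VP-452155:
  Base: filing + 24 years → 26 October 2040.
  Opposition Stay Credit: +152 days → 27 March 2041.
  Response Delay Deduction: −154 days → 24 October 2040.
Expiry of referenced patent VP-728555:
  Base: filing + 24 years → 18 April 2039.
Terminal disclaimer: VP-452155 expires on the earlier of 24 October 2040 and 18 April 2039.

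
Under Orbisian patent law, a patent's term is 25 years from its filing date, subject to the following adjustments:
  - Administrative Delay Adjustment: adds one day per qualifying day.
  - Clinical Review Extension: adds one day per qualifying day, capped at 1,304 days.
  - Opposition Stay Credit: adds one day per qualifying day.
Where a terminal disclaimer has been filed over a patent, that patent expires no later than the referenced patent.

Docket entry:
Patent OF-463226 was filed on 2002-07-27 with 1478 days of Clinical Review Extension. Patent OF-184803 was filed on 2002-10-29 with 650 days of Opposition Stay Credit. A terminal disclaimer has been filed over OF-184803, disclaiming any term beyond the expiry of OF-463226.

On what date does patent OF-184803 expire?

Natural term of OF-184803:
  Base: filing + 25 years → 29 October 2027.
  Opposition Stay Credit: +650 days → 9 August 2029.
Expiry of referenced patent OF-463226:
  Base: filing + 25 years → 27 July 2027.
  Clinical Review Extension: 1478 days claimed exceeds the 1304-day cap, so +1304 days → 20 February 2031.
Terminal disclaimer: OF-184803 expires on the earlier of 9 August 2029 and 20 February 2031.

August 9, 2029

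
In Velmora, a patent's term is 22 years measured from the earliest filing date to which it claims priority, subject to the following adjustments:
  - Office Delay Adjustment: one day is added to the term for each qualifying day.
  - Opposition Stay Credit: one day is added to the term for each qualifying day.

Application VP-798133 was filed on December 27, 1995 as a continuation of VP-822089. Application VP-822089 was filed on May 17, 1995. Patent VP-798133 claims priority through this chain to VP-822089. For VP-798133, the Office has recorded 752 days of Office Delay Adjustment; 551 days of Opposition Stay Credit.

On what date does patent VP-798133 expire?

Earliest priority filing: 17 May 1995.
Base term: 17 May 1995 + 22 years → 17 May 2017.
Office Delay Adjustment: +752 days → 8 June 2019.
Opposition Stay Credit: +551 days → 10 December 2020.

December 10, 2020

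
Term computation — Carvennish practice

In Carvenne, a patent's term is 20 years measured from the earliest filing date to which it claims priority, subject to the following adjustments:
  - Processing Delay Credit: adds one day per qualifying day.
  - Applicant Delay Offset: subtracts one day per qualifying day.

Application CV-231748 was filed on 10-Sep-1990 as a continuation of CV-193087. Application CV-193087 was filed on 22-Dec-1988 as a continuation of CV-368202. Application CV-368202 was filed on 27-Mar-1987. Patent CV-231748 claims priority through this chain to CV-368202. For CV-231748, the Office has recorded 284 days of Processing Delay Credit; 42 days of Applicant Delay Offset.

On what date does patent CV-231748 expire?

November 24, 2007

Earliest priority filing: 27 March 1987.
Base term: 27 March 1987 + 20 years → 27 March 2007.
Processing Delay Credit: +284 days → 5 January 2008.
Applicant Delay Offset: −42 days → 24 November 2007.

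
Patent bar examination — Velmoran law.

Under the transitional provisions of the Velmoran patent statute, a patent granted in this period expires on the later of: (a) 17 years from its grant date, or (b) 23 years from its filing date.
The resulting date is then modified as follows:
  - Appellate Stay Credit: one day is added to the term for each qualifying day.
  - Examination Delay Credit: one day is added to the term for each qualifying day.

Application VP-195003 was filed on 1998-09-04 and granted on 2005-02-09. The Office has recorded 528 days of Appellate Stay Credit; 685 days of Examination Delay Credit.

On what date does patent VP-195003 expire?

(a) grant + 17 years → 9 February 2022.
(b) filing + 23 years → 4 September 2021.
Later of the two: 9 February 2022.
Appellate Stay Credit: +528 days → 22 July 2023.
Examination Delay Credit: +685 days → 6 June 2025.

June 6, 2025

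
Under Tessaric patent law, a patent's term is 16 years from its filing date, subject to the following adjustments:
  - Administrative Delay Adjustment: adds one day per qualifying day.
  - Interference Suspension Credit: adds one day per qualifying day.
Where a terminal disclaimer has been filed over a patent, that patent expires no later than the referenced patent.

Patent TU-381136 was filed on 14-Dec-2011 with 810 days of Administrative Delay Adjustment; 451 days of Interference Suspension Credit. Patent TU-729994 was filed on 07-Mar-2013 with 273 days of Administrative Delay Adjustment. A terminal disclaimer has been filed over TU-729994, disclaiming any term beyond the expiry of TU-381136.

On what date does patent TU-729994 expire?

Natural term of TU-729994:
  Base: filing + 16 years → 7 March 2029.
  Administrative Delay Adjustment: +273 days → 5 December 2029.
Expiry of referenced patent TU-381136:
  Base: filing + 16 years → 14 December 2027.
  Administrative Delay Adjustment: +810 days → 3 March 2030.
  Interference Suspension Credit: +451 days → 28 May 2031.
Terminal disclaimer: TU-729994 expires on the earlier of 5 December 2029 and 28 May 2031.

December 5, 2029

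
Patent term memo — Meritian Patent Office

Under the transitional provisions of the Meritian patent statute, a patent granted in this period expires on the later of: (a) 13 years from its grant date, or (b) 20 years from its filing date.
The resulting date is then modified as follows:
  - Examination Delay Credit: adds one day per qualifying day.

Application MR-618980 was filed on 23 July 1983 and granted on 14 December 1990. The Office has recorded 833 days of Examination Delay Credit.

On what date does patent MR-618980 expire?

2006-03-26

(a) grant + 13 years → 14 December 2003.
(b) filing + 20 years → 23 July 2003.
Later of the two: 14 December 2003.
Examination Delay Credit: +833 days → 26 March 2006.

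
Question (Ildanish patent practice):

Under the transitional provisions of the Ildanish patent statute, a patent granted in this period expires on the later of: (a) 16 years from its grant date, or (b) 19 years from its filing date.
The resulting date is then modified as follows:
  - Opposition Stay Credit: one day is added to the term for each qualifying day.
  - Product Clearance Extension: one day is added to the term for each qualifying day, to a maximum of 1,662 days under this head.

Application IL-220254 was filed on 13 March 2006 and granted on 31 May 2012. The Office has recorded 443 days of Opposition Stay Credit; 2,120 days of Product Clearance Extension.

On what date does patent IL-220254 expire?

(a) grant + 16 years → 31 May 2028.
(b) filing + 19 years → 13 March 2025.
Later of the two: 31 May 2028.
Opposition Stay Credit: +443 days → 17 August 2029.
Product Clearance Extension: 2120 days claimed exceeds the 1662-day cap, so +1662 days → 6 March 2034.

2034-03-06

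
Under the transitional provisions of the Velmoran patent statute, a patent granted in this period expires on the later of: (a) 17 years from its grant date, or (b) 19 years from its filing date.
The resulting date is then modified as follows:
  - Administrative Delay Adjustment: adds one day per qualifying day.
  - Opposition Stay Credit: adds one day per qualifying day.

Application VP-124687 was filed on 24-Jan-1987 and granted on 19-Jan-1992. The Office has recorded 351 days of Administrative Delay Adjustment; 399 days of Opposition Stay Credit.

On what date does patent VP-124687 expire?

2011-02-08

(a) grant + 17 years → 19 January 2009.
(b) filing + 19 years → 24 January 2006.
Later of the two: 19 January 2009.
Administrative Delay Adjustment: +351 days → 5 January 2010.
Opposition Stay Credit: +399 days → 8 February 2011.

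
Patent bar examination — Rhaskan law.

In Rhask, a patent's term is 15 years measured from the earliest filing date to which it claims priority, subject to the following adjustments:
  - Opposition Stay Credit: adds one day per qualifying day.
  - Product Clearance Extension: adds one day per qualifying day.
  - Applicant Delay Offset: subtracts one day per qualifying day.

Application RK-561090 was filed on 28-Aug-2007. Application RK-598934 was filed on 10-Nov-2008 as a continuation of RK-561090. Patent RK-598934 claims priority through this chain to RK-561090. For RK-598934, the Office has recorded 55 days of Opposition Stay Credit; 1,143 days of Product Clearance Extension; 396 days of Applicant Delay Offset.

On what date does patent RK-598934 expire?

Earliest priority filing: 28 August 2007.
Base term: 28 August 2007 + 15 years → 28 August 2022.
Opposition Stay Credit: +55 days → 22 October 2022.
Product Clearance Extension: +1143 days → 8 December 2025.
Applicant Delay Offset: −396 days → 7 November 2024.

2024-11-07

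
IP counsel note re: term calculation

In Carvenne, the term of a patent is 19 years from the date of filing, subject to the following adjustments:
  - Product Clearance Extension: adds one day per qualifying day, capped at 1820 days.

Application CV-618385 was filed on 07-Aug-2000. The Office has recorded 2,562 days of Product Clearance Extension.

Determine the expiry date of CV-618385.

Base term: filing date + 19 years → 7 August 2019.
Product Clearance Extension: 2562 days claimed exceeds the 1820-day cap, so +1820 days → 31 July 2024.

July 31, 2024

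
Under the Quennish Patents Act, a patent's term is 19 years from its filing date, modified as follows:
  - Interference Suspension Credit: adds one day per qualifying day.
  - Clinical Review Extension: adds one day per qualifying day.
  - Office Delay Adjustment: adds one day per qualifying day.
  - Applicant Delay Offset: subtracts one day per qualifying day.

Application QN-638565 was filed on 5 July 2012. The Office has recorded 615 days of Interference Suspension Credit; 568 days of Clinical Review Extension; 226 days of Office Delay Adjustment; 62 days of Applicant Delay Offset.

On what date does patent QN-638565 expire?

Base term: filing date + 19 years → 5 July 2031.
Interference Suspension Credit: +615 days → 11 March 2033.
Clinical Review Extension: +568 days → 30 September 2034.
Office Delay Adjustment: +226 days → 14 May 2035.
Applicant Delay Offset: −62 days → 13 March 2035.

March 13, 2035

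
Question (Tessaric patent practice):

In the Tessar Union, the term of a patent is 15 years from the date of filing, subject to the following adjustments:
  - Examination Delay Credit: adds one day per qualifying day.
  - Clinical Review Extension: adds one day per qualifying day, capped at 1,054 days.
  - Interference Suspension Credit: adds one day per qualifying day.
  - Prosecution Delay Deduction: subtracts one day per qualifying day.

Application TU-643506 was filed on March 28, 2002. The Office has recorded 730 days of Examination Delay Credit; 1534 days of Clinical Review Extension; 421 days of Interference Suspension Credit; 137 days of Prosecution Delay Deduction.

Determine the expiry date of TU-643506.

Base term: filing date + 15 years → 28 March 2017.
Examination Delay Credit: +730 days → 28 March 2019.
Clinical Review Extension: 1534 days claimed exceeds the 1054-day cap, so +1054 days → 14 February 2022.
Interference Suspension Credit: +421 days → 11 April 2023.
Prosecution Delay Deduction: −137 days → 25 November 2022.

November 25, 2022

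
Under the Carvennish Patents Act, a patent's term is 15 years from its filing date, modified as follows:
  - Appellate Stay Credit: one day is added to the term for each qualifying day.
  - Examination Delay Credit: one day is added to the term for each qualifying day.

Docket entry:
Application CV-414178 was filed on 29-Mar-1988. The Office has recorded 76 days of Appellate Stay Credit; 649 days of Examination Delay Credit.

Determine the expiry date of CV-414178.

Base term: filing date + 15 years → 29 March 2003.
Appellate Stay Credit: +76 days → 13 June 2003.
Examination Delay Credit: +649 days → 23 March 2005.

March 23, 2005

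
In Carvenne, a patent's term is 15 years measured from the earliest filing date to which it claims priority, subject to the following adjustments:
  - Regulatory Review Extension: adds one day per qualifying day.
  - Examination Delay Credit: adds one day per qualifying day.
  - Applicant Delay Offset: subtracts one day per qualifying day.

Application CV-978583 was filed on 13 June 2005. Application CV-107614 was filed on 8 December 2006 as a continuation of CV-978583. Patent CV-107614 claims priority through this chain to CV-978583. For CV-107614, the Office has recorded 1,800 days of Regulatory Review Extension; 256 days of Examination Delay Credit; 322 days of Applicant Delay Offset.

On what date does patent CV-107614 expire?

2025-03-13

Earliest priority filing: 13 June 2005.
Base term: 13 June 2005 + 15 years → 13 June 2020.
Regulatory Review Extension: +1800 days → 18 May 2025.
Examination Delay Credit: +256 days → 29 January 2026.
Applicant Delay Offset: −322 days → 13 March 2025.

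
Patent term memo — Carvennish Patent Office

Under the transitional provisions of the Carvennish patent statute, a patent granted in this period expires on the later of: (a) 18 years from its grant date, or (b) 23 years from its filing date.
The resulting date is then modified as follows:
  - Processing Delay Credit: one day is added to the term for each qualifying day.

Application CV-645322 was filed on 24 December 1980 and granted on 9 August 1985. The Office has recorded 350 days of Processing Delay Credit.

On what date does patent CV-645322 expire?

December 8, 2004

(a) grant + 18 years → 9 August 2003.
(b) filing + 23 years → 24 December 2003.
Later of the two: 24 December 2003.
Processing Delay Credit: +350 days → 8 December 2004.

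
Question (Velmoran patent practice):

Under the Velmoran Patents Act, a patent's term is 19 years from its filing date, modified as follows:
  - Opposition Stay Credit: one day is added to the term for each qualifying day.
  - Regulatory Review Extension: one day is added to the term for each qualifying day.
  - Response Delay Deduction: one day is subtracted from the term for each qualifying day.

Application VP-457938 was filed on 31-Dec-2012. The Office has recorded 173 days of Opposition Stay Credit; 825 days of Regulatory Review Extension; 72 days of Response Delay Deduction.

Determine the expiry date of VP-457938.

Base term: filing date + 19 years → 31 December 2031.
Opposition Stay Credit: +173 days → 21 June 2032.
Regulatory Review Extension: +825 days → 24 September 2034.
Response Delay Deduction: −72 days → 14 July 2034.

2034-07-14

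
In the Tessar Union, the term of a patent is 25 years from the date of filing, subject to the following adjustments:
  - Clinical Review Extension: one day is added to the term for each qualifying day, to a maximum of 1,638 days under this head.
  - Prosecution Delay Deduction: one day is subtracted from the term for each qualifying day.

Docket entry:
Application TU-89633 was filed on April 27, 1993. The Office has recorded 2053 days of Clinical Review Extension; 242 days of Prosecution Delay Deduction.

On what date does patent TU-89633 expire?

2022-02-21

Base term: filing date + 25 years → 27 April 2018.
Clinical Review Extension: 2053 days claimed exceeds the 1638-day cap, so +1638 days → 21 October 2022.
Prosecution Delay Deduction: −242 days → 21 February 2022.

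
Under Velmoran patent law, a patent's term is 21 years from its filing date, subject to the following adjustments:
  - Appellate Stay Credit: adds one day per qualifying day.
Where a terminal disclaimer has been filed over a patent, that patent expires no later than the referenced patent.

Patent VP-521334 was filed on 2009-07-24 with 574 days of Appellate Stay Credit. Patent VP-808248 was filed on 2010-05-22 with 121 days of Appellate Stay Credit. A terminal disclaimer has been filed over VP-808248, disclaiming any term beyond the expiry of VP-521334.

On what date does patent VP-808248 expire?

2031-09-20

Natural term of VP-808248:
  Base: filing + 21 years → 22 May 2031.
  Appellate Stay Credit: +121 days → 20 September 2031.
Expiry of referenced patent VP-521334:
  Base: filing + 21 years → 24 July 2030.
  Appellate Stay Credit: +574 days → 18 February 2032.
Terminal disclaimer: VP-808248 expires on the earlier of 20 September 2031 and 18 February 2032.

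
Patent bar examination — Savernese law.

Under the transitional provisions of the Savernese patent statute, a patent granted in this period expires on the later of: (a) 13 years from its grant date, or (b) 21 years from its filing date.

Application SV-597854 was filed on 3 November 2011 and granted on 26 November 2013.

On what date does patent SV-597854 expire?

(a) grant + 13 years → 26 November 2026.
(b) filing + 21 years → 3 November 2032.
Later of the two: 3 November 2032.

2032-11-03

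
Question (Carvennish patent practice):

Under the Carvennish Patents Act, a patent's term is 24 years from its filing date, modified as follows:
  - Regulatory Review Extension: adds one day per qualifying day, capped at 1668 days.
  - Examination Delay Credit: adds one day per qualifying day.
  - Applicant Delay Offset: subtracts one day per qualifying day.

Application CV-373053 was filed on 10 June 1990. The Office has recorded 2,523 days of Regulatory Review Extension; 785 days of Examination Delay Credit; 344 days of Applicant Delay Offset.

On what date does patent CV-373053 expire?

Base term: filing date + 24 years → 10 June 2014.
Regulatory Review Extension: 2523 days claimed exceeds the 1668-day cap, so +1668 days → 3 January 2019.
Examination Delay Credit: +785 days → 26 February 2021.
Applicant Delay Offset: −344 days → 19 March 2020.

March 19, 2020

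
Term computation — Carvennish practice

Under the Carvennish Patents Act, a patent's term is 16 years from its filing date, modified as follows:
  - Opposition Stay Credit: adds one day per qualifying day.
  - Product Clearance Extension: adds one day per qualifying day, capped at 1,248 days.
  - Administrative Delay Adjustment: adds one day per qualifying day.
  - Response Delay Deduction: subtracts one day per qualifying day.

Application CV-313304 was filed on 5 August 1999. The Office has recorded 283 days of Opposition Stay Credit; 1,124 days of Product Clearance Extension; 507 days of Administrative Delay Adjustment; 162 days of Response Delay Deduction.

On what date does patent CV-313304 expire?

2020-05-22

Base term: filing date + 16 years → 5 August 2015.
Opposition Stay Credit: +283 days → 14 May 2016.
Product Clearance Extension: 1124 days (within the 1248-day cap) → +1124 days → 12 June 2019.
Administrative Delay Adjustment: +507 days → 31 October 2020.
Response Delay Deduction: −162 days → 22 May 2020.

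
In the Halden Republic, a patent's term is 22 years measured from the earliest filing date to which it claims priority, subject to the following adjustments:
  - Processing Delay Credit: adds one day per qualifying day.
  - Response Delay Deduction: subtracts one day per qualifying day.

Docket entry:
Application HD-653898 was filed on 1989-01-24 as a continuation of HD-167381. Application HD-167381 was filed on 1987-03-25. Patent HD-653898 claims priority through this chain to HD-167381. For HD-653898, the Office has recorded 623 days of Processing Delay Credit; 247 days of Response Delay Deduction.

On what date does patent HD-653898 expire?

Earliest priority filing: 25 March 1987.
Base term: 25 March 1987 + 22 years → 25 March 2009.
Processing Delay Credit: +623 days → 8 December 2010.
Response Delay Deduction: −247 days → 5 April 2010.

2010-04-05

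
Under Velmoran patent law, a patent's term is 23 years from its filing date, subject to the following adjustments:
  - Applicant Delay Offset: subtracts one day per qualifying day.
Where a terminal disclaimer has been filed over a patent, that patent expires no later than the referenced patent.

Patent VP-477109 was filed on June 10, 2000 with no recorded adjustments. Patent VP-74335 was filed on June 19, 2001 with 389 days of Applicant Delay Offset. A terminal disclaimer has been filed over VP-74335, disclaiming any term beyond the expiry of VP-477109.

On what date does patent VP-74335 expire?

Natural term of VP-74335:
  Base: filing + 23 years → 19 June 2024.
  Applicant Delay Offset: −389 days → 27 May 2023.
Expiry of referenced patent VP-477109:
  Base: filing + 23 years → 10 June 2023.
Terminal disclaimer: VP-74335 expires on the earlier of 27 May 2023 and 10 June 2023.

May 27, 2023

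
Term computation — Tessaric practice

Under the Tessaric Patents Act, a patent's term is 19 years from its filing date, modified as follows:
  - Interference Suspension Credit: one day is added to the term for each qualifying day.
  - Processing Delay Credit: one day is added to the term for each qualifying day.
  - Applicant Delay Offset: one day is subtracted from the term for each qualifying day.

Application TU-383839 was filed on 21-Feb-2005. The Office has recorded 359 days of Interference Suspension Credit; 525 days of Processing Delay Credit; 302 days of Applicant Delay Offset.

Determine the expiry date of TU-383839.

2025-09-25

Base term: filing date + 19 years → 21 February 2024.
Interference Suspension Credit: +359 days → 14 February 2025.
Processing Delay Credit: +525 days → 24 July 2026.
Applicant Delay Offset: −302 days → 25 September 2025.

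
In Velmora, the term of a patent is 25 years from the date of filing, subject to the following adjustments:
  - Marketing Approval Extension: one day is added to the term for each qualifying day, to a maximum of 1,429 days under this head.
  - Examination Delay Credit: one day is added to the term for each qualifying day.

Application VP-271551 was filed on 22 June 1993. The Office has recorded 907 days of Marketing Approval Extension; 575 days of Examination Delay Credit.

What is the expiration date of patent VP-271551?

July 13, 2022

Base term: filing date + 25 years → 22 June 2018.
Marketing Approval Extension: 907 days (within the 1429-day cap) → +907 days → 15 December 2020.
Examination Delay Credit: +575 days → 13 July 2022.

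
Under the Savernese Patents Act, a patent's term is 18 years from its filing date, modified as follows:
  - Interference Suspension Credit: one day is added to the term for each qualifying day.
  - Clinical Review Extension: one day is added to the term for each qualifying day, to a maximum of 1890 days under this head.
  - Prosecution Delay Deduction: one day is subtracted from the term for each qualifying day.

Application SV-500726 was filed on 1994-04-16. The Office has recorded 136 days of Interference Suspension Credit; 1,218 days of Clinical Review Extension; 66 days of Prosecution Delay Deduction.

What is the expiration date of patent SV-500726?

2015-10-26

Base term: filing date + 18 years → 16 April 2012.
Interference Suspension Credit: +136 days → 30 August 2012.
Clinical Review Extension: 1218 days (within the 1890-day cap) → +1218 days → 31 December 2015.
Prosecution Delay Deduction: −66 days → 26 October 2015.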